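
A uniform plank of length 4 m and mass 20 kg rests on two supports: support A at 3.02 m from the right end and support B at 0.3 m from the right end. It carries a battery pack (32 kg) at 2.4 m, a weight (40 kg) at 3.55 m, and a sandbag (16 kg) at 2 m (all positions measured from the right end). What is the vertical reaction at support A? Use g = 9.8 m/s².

R_A ≈ 931 N

Taking torques about support B:
Beam weight: 20 × 9.8 = 196 N down at 2 m → arm 1.7 m, τ = 196 × 1.7 = 333.2 N·m counterclockwise.
Battery pack: 32 × 9.8 = 313.6 N down at 2.4 m → arm 2.1 m, τ = 313.6 × 2.1 = 658.6 N·m counterclockwise.
Weight: 40 × 9.8 = 392 N down at 3.55 m → arm 3.25 m, τ = 392 × 3.25 = 1274 N·m counterclockwise.
Sandbag: 16 × 9.8 = 156.8 N down at 2 m → arm 1.7 m, τ = 156.8 × 1.7 = 266.6 N·m counterclockwise.
Net load moment about support B = 2532 N·m counterclockwise.
Reaction R at support A is upward at 3.02 m, arm 2.72 m → moment R × 2.72 clockwise.
Balancing moments: R × 2.72 = 2532, giving R = 931 N.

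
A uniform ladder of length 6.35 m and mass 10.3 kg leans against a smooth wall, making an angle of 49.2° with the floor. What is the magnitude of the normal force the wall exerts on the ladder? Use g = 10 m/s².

N_wall ≈ 44.5 N

Taking torques about the foot of the ladder:
Ladder weight 10.3×10 = 103 N acts at 3.175 m along the ladder; its horizontal arm is 3.175·cos49.2° = 2.075 m → τ = 213.7 N·m clockwise.
Wall normal N acts horizontally at the top; its moment arm is the height L sinθ = 6.35·sin49.2° = 4.807 m, counterclockwise.
Στ = 0 ⇒ N × 4.807 = 213.7 ⇒ N = 44.5 N.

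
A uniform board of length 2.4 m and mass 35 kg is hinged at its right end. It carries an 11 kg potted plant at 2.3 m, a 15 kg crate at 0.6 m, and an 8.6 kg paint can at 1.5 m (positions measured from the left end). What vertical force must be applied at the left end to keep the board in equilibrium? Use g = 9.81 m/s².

F ≈ 318 N

Take moments about the right end.
Beam weight: 35 × 9.81 = 343.4 N down at 1.2 m → arm 1.2 m, τ = 343.4 × 1.2 = 412.1 N·m counterclockwise.
Potted plant: 11 × 9.81 = 107.9 N down at 2.3 m → arm 0.1 m, τ = 107.9 × 0.1 = 10.79 N·m counterclockwise.
Crate: 15 × 9.81 = 147.2 N down at 0.6 m → arm 1.8 m, τ = 147.2 × 1.8 = 265 N·m counterclockwise.
Paint can: 8.6 × 9.81 = 84.37 N down at 1.5 m → arm 0.9 m, τ = 84.37 × 0.9 = 75.93 N·m counterclockwise.
Net moment of the loads = 763.8 N·m counterclockwise.
The upward force F acts at the left end, arm 2.4 m, giving F × 2.4 clockwise.
Στ = 0 ⇒ F × 2.4 = 763.8 ⇒ F = 763.8 / 2.4 = 318 N.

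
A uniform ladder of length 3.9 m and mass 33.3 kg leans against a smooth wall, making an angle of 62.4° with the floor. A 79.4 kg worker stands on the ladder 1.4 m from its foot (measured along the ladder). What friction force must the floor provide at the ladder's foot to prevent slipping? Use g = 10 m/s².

About the foot of the ladder:
Ladder weight 33.3×10 = 333 N acts at 1.95 m along the ladder; its horizontal arm is 1.95·cos62.4° = 0.9034 m → τ = 300.8 N·m clockwise.
Worker: 79.4×10 = 794 N at 1.4 m → arm 0.6486 m → τ = 515 N·m clockwise.
Wall normal N acts horizontally at the top; its moment arm is the height L sinθ = 3.9·sin62.4° = 3.456 m, counterclockwise.
Στ = 0 ⇒ N × 3.456 = 815.8 ⇒ N = 236 N.
ΣFx = 0: friction at the foot balances the wall's push, so f = N_wall = 236 N.

f ≈ 236 N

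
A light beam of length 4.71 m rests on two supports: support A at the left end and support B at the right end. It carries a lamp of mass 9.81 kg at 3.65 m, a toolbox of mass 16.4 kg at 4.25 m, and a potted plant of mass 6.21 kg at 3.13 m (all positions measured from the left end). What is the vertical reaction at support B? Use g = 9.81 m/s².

About support A:
Lamp: 9.81 × 9.81 = 96.24 N down at 3.65 m → arm 3.65 m, τ = 96.24 × 3.65 = 351.3 N·m clockwise.
Toolbox: 16.4 × 9.81 = 160.9 N down at 4.25 m → arm 4.25 m, τ = 160.9 × 4.25 = 683.8 N·m clockwise.
Potted plant: 6.21 × 9.81 = 60.92 N down at 3.13 m → arm 3.13 m, τ = 60.92 × 3.13 = 190.7 N·m clockwise.
Net load moment about support A = 1226 N·m clockwise.
Reaction R at support B is upward at 4.71 m, arm 4.71 m → moment R × 4.71 counterclockwise.
For rotational equilibrium, R × 4.71 = 1226, so R = 260 N.

R_B ≈ 260 N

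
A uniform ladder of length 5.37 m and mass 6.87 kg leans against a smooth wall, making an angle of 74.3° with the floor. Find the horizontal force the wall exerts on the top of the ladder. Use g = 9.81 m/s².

N_wall ≈ 9.47 N

About the foot of the ladder:
Ladder weight 6.87×9.81 = 67.39 N acts at 2.685 m along the ladder; its horizontal arm is 2.685·cos74.3° = 0.7266 m → τ = 48.97 N·m clockwise.
Wall normal N acts horizontally at the top; its moment arm is the height L sinθ = 5.37·sin74.3° = 5.17 m, counterclockwise.
For rotational equilibrium, N × 5.17 = 48.97, so N = 9.47 N.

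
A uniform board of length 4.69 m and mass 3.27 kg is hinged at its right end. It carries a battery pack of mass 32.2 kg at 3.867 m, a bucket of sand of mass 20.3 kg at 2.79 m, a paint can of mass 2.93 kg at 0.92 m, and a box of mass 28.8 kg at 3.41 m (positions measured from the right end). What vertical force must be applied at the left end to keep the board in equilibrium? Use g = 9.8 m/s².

F ≈ 605 N

About the right end:
Beam weight: 3.27 × 9.8 = 32.05 N down at 2.345 m → arm 2.345 m, τ = 32.05 × 2.345 = 75.16 N·m counterclockwise.
Battery pack: 32.2 × 9.8 = 315.6 N down at 3.867 m → arm 3.867 m, τ = 315.6 × 3.867 = 1220 N·m counterclockwise.
Bucket of sand: 20.3 × 9.8 = 198.9 N down at 2.79 m → arm 2.79 m, τ = 198.9 × 2.79 = 554.9 N·m counterclockwise.
Paint can: 2.93 × 9.8 = 28.71 N down at 0.92 m → arm 0.92 m, τ = 28.71 × 0.92 = 26.41 N·m counterclockwise.
Box: 28.8 × 9.8 = 282.2 N down at 3.41 m → arm 3.41 m, τ = 282.2 × 3.41 = 962.3 N·m counterclockwise.
Net moment of the loads = 2839 N·m counterclockwise.
The upward force F acts at the left end, arm 4.69 m, giving F × 4.69 clockwise.
Balancing moments: F × 4.69 = 2839, giving F = 2839 / 4.69 = 605 N.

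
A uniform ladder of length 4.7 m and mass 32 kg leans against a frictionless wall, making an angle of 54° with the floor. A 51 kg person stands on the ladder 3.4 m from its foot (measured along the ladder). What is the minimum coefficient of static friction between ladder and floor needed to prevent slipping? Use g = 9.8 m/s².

μ_min ≈ 0.463

Choose the foot of the ladder as the axis so the floor normal and friction both act there and drop out.
Ladder weight 32×9.8 = 313.6 N acts at 2.35 m along the ladder; its horizontal arm is 2.35·cos54° = 1.381 m → τ = 433.1 N·m clockwise.
Person: 51×9.8 = 499.8 N at 3.4 m → arm 1.998 m → τ = 998.6 N·m clockwise.
Wall normal N acts horizontally at the top; its moment arm is the height L sinθ = 4.7·sin54° = 3.802 m, counterclockwise.
Στ = 0 ⇒ N × 3.802 = 1432 ⇒ N = 376.6 N.
ΣFx = 0 ⇒ f = N_wall = 376.6 N. ΣFy = 0 ⇒ N_floor = 813.4 N.
μ_min = f / N_floor = 376.6 / 813.4 = 0.463.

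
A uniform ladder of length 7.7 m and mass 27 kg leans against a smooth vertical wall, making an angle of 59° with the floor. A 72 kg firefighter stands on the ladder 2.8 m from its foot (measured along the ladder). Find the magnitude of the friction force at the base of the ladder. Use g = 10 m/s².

Take moments about the foot of the ladder.
Ladder weight 27×10 = 270 N acts at 3.85 m along the ladder; its horizontal arm is 3.85·cos59° = 1.983 m → τ = 535.4 N·m clockwise.
Firefighter: 72×10 = 720 N at 2.8 m → arm 1.442 m → τ = 1038 N·m clockwise.
Wall normal N acts horizontally at the top; its moment arm is the height L sinθ = 7.7·sin59° = 6.6 m, counterclockwise.
Setting net torque to zero: N × 6.6 = 1573 → N = 238 N.
ΣFx = 0: friction at the foot balances the wall's push, so f = N_wall = 238 N.

f ≈ 238 N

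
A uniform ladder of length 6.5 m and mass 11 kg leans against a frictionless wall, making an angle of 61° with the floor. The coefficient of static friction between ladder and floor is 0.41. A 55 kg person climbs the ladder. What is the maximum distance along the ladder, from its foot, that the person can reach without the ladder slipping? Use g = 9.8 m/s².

d ≈ 5.12 m

Take moments about the foot of the ladder.
Ladder weight 11×9.8 = 107.8 N acts at 3.25 m along the ladder; its horizontal arm is 3.25·cos61° = 1.576 m → τ = 169.9 N·m clockwise.
Person weight 55×9.8 = 539 N at distance d → arm d·cos61° → τ = 539·d·0.4848 clockwise.
Wall normal N at the top has arm L sinθ = 5.685 m counterclockwise, so Στ = 0 gives N·5.685 = 169.9 + 261.3·d.
ΣFy = 0 ⇒ N_floor = 646.8 N, so the maximum friction is μ_s·N_floor = 0.41×646.8 = 265.2 N. ΣFx = 0 ⇒ N_wall = f, so at the slipping point N = 265.2 N.
Substituting: 265.2×5.685 = 169.9 + 261.3·d ⇒ d = (1508 − 169.9) / 261.3 = 5.12 m.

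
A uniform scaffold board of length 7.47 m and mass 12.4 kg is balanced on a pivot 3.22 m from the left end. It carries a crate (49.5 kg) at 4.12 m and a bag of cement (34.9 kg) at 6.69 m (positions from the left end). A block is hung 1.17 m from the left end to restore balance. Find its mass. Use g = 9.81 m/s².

m ≈ 83.9 kg

Taking torques about the pivot (at 3.22 m from the left end):
Beam weight: 12.4 × 9.81 = 121.6 N down at 3.735 m → arm 0.515 m, τ = 121.6 × 0.515 = 62.62 N·m clockwise.
Crate: 49.5 × 9.81 = 485.6 N down at 4.12 m → arm 0.9 m, τ = 485.6 × 0.9 = 437 N·m clockwise.
Bag of cement: 34.9 × 9.81 = 342.4 N down at 6.69 m → arm 3.47 m, τ = 342.4 × 3.47 = 1188 N·m clockwise.
Net moment of known loads = 1688 N·m clockwise.
An unknown mass m at 1.17 m has arm 2.05 m; its moment is m·g·2.05 counterclockwise.
Setting net torque to zero: m × 9.81 × 2.05 = 1688 → m = 1688 / (9.81 × 2.05) = 83.9 kg.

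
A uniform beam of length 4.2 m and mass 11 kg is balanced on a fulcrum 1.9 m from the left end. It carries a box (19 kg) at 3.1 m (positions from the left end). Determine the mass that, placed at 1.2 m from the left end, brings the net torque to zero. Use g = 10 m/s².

m ≈ 35.7 kg

About the fulcrum (at 1.9 m from the left end):
Beam weight: 11 × 10 = 110 N down at 2.1 m → arm 0.2 m, τ = 110 × 0.2 = 22 N·m clockwise.
Box: 19 × 10 = 190 N down at 3.1 m → arm 1.2 m, τ = 190 × 1.2 = 228 N·m clockwise.
Net moment of known loads = 250 N·m clockwise.
An unknown mass m at 1.2 m has arm 0.7 m; its moment is m·g·0.7 counterclockwise.
Στ = 0 ⇒ m × 10 × 0.7 = 250 ⇒ m = 250 / (10 × 0.7) = 35.7 kg.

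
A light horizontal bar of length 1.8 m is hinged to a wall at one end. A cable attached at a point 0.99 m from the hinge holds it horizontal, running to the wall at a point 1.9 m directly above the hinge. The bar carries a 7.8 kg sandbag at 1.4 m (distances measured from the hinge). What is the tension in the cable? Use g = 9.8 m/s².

Taking torques about the hinge:
Sandbag: 7.8 × 9.8 = 76.44 N down at 1.4 m → arm 1.4 m, τ = 76.44 × 1.4 = 107 N·m clockwise.
Total clockwise load moment = 107 N·m.
The cable tension T acts at 0.99 m; only its component perpendicular to the bar, T sinθ, produces torque. sinθ = h/√(h²+d²) = 1.9/√(1.9²+0.99²) = 0.8868.
For rotational equilibrium, T × 0.99 × 0.8868 = 107, so T = 107 / 0.8779 = 122 N.

T ≈ 122 N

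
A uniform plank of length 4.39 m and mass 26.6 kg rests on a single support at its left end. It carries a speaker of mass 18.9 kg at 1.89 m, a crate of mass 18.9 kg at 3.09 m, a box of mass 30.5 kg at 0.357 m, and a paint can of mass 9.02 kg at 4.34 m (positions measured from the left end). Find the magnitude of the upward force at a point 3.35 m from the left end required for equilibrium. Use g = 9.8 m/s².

Take moments about the left end.
Beam weight: 26.6 × 9.8 = 260.7 N down at 2.195 m → arm 2.195 m, τ = 260.7 × 2.195 = 572.2 N·m clockwise.
Speaker: 18.9 × 9.8 = 185.2 N down at 1.89 m → arm 1.89 m, τ = 185.2 × 1.89 = 350 N·m clockwise.
Crate: 18.9 × 9.8 = 185.2 N down at 3.09 m → arm 3.09 m, τ = 185.2 × 3.09 = 572.3 N·m clockwise.
Box: 30.5 × 9.8 = 298.9 N down at 0.357 m → arm 0.357 m, τ = 298.9 × 0.357 = 106.7 N·m clockwise.
Paint can: 9.02 × 9.8 = 88.4 N down at 4.34 m → arm 4.34 m, τ = 88.4 × 4.34 = 383.7 N·m clockwise.
Net moment of the loads = 1985 N·m clockwise.
The upward force F acts at a point 3.35 m from the left end, arm 3.35 m, giving F × 3.35 counterclockwise.
For rotational equilibrium, F × 3.35 = 1985, so F = 1985 / 3.35 = 593 N.

F ≈ 593 N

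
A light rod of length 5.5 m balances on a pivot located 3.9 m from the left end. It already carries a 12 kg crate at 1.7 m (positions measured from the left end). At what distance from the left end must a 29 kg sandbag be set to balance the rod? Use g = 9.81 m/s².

About the pivot (at 3.9 m from the left end):
Crate: 12 × 9.81 = 117.7 N down at 1.7 m → arm 2.2 m, τ = 117.7 × 2.2 = 258.9 N·m counterclockwise.
Net moment of existing loads = 258.9 N·m counterclockwise.
The sandbag weighs 29 × 9.81 = 284.5 N and must supply an equal clockwise moment, so its lever arm about the pivot is 258.9 / 284.5 = 0.91 m.
That puts it at 3.9 + 0.91 = 4.81 m from the left end.

x ≈ 4.81 m from the left end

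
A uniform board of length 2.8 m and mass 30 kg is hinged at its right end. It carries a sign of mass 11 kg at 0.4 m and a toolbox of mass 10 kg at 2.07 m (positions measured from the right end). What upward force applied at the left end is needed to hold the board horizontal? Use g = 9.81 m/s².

F ≈ 235 N

Taking torques about the right end:
Beam weight: 30 × 9.81 = 294.3 N down at 1.4 m → arm 1.4 m, τ = 294.3 × 1.4 = 412 N·m counterclockwise.
Sign: 11 × 9.81 = 107.9 N down at 0.4 m → arm 0.4 m, τ = 107.9 × 0.4 = 43.16 N·m counterclockwise.
Toolbox: 10 × 9.81 = 98.1 N down at 2.07 m → arm 2.07 m, τ = 98.1 × 2.07 = 203.1 N·m counterclockwise.
Net moment of the loads = 658.3 N·m counterclockwise.
The upward force F acts at the left end, arm 2.8 m, giving F × 2.8 clockwise.
Balancing moments: F × 2.8 = 658.3, giving F = 658.3 / 2.8 = 235 N.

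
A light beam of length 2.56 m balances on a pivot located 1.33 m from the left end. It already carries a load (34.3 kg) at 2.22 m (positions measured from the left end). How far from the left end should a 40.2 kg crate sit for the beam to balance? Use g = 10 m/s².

Sum moments about the pivot (at 1.33 m from the left end) (the support reaction has zero arm there).
Load: 34.3 × 10 = 343 N down at 2.22 m → arm 0.89 m, τ = 343 × 0.89 = 305.3 N·m clockwise.
Net moment of existing loads = 305.3 N·m clockwise.
The crate weighs 40.2 × 10 = 402 N and must supply an equal counterclockwise moment, so its lever arm about the pivot is 305.3 / 402 = 0.759 m.
That puts it at 1.33 − 0.759 = 0.571 m from the left end.

x ≈ 0.571 m from the left end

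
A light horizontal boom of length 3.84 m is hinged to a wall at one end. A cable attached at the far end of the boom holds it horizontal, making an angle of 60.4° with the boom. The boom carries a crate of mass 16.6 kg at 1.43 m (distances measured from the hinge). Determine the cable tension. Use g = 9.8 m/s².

Choose the hinge as the axis so the unknown hinge reaction has zero arm there.
Crate: 16.6 × 9.8 = 162.7 N down at 1.43 m → arm 1.43 m, τ = 162.7 × 1.43 = 232.7 N·m clockwise.
Total clockwise load moment = 232.7 N·m.
The cable tension T acts at 3.84 m; only its component perpendicular to the boom, T sinθ, produces torque. sin 60.4° = 0.8695.
Balancing moments: T × 3.84 × 0.8695 = 232.7, giving T = 232.7 / 3.339 = 69.7 N.

T ≈ 69.7 N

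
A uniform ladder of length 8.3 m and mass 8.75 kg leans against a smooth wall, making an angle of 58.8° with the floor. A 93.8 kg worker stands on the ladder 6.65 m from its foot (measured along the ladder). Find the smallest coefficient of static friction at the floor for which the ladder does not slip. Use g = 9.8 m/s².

Taking torques about the foot of the ladder:
Ladder weight 8.75×9.8 = 85.75 N acts at 4.15 m along the ladder; its horizontal arm is 4.15·cos58.8° = 2.15 m → τ = 184.4 N·m clockwise.
Worker: 93.8×9.8 = 919.2 N at 6.65 m → arm 3.445 m → τ = 3167 N·m clockwise.
Wall normal N acts horizontally at the top; its moment arm is the height L sinθ = 8.3·sin58.8° = 7.1 m, counterclockwise.
Στ = 0 ⇒ N × 7.1 = 3351 ⇒ N = 472 N.
ΣFx = 0 ⇒ f = N_wall = 472 N. ΣFy = 0 ⇒ N_floor = 1005 N.
μ_min = f / N_floor = 472 / 1005 = 0.47.

μ_min ≈ 0.47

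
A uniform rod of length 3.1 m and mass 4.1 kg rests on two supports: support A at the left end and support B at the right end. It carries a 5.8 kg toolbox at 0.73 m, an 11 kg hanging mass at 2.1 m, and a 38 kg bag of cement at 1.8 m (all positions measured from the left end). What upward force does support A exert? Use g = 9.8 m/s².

About support B:
Beam weight: 4.1 × 9.8 = 40.18 N down at 1.55 m → arm 1.55 m, τ = 40.18 × 1.55 = 62.28 N·m counterclockwise.
Toolbox: 5.8 × 9.8 = 56.84 N down at 0.73 m → arm 2.37 m, τ = 56.84 × 2.37 = 134.7 N·m counterclockwise.
Hanging mass: 11 × 9.8 = 107.8 N down at 2.1 m → arm 1 m, τ = 107.8 × 1 = 107.8 N·m counterclockwise.
Bag of cement: 38 × 9.8 = 372.4 N down at 1.8 m → arm 1.3 m, τ = 372.4 × 1.3 = 484.1 N·m counterclockwise.
Net load moment about support B = 788.9 N·m counterclockwise.
Reaction R at support A is upward at 0 m, arm 3.1 m → moment R × 3.1 clockwise.
Στ = 0 ⇒ R × 3.1 = 788.9 ⇒ R = 254 N.

R_A ≈ 254 N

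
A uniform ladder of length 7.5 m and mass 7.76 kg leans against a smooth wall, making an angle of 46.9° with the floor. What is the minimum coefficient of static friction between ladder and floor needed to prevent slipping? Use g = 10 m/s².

μ_min ≈ 0.468

About the foot of the ladder:
Ladder weight 7.76×10 = 77.6 N acts at 3.75 m along the ladder; its horizontal arm is 3.75·cos46.9° = 2.562 m → τ = 198.8 N·m clockwise.
Wall normal N acts horizontally at the top; its moment arm is the height L sinθ = 7.5·sin46.9° = 5.476 m, counterclockwise.
Setting net torque to zero: N × 5.476 = 198.8 → N = 36.3 N.
ΣFx = 0 ⇒ f = N_wall = 36.3 N. ΣFy = 0 ⇒ N_floor = 77.6 N.
μ_min = f / N_floor = 36.3 / 77.6 = 0.468.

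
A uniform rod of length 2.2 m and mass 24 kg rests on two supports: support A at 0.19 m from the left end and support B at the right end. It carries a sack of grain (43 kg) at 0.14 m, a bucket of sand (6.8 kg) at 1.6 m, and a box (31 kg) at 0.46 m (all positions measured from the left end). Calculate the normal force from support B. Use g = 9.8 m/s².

Take moments about support A.
Beam weight: 24 × 9.8 = 235.2 N down at 1.1 m → arm 0.91 m, τ = 235.2 × 0.91 = 214 N·m clockwise.
Sack of grain: 43 × 9.8 = 421.4 N down at 0.14 m → arm 0.05 m, τ = 421.4 × 0.05 = 21.07 N·m counterclockwise.
Bucket of sand: 6.8 × 9.8 = 66.64 N down at 1.6 m → arm 1.41 m, τ = 66.64 × 1.41 = 93.96 N·m clockwise.
Box: 31 × 9.8 = 303.8 N down at 0.46 m → arm 0.27 m, τ = 303.8 × 0.27 = 82.03 N·m clockwise.
Net load moment about support A = 368.9 N·m clockwise.
Reaction R at support B is upward at 2.2 m, arm 2.01 m → moment R × 2.01 counterclockwise.
Setting net torque to zero: R × 2.01 = 368.9 → R = 184 N.

R_B ≈ 184 N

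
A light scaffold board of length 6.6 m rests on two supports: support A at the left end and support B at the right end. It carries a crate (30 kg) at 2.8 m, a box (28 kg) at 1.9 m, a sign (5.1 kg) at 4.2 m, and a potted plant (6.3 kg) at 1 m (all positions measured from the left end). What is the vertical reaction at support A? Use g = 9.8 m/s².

R_A ≈ 435 N

About support B:
Crate: 30 × 9.8 = 294 N down at 2.8 m → arm 3.8 m, τ = 294 × 3.8 = 1117 N·m counterclockwise.
Box: 28 × 9.8 = 274.4 N down at 1.9 m → arm 4.7 m, τ = 274.4 × 4.7 = 1290 N·m counterclockwise.
Sign: 5.1 × 9.8 = 49.98 N down at 4.2 m → arm 2.4 m, τ = 49.98 × 2.4 = 120 N·m counterclockwise.
Potted plant: 6.3 × 9.8 = 61.74 N down at 1 m → arm 5.6 m, τ = 61.74 × 5.6 = 345.7 N·m counterclockwise.
Net load moment about support B = 2873 N·m counterclockwise.
Reaction R at support A is upward at 0 m, arm 6.6 m → moment R × 6.6 clockwise.
Στ = 0 ⇒ R × 6.6 = 2873 ⇒ R = 435 N.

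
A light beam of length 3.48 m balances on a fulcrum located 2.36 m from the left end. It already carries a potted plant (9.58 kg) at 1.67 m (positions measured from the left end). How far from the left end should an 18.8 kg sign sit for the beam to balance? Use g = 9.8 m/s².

About the fulcrum (at 2.36 m from the left end):
Potted plant: 9.58 × 9.8 = 93.88 N down at 1.67 m → arm 0.69 m, τ = 93.88 × 0.69 = 64.78 N·m counterclockwise.
Net moment of existing loads = 64.78 N·m counterclockwise.
The sign weighs 18.8 × 9.8 = 184.2 N and must supply an equal clockwise moment, so its lever arm about the fulcrum is 64.78 / 184.2 = 0.352 m.
That puts it at 2.36 + 0.352 = 2.71 m from the left end.

x ≈ 2.71 m from the left end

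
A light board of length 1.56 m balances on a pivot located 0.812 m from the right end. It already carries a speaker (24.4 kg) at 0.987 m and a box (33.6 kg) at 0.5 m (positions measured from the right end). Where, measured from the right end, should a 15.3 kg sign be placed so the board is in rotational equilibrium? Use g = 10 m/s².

x ≈ 1.22 m from the right end

Choose the pivot (at 0.812 m from the right end) as the axis so the support reaction has zero arm there.
Speaker: 24.4 × 10 = 244 N down at 0.987 m → arm 0.175 m, τ = 244 × 0.175 = 42.7 N·m counterclockwise.
Box: 33.6 × 10 = 336 N down at 0.5 m → arm 0.312 m, τ = 336 × 0.312 = 104.8 N·m clockwise.
Net moment of existing loads = 62.1 N·m clockwise.
The sign weighs 15.3 × 10 = 153 N and must supply an equal counterclockwise moment, so its lever arm about the pivot is 62.1 / 153 = 0.406 m.
That puts it at 0.812 + 0.406 = 1.22 m from the right end.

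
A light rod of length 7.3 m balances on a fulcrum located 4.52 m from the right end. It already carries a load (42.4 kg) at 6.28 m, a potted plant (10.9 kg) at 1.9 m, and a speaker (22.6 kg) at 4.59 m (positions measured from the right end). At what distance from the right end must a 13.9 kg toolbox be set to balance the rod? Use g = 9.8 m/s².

x ≈ 1.09 m from the right end

Sum moments about the fulcrum (at 4.52 m from the right end) (the support reaction has zero arm there).
Load: 42.4 × 9.8 = 415.5 N down at 6.28 m → arm 1.76 m, τ = 415.5 × 1.76 = 731.3 N·m counterclockwise.
Potted plant: 10.9 × 9.8 = 106.8 N down at 1.9 m → arm 2.62 m, τ = 106.8 × 2.62 = 279.8 N·m clockwise.
Speaker: 22.6 × 9.8 = 221.5 N down at 4.59 m → arm 0.07 m, τ = 221.5 × 0.07 = 15.51 N·m counterclockwise.
Net moment of existing loads = 467 N·m counterclockwise.
The toolbox weighs 13.9 × 9.8 = 136.2 N and must supply an equal clockwise moment, so its lever arm about the fulcrum is 467 / 136.2 = 3.43 m.
That puts it at 4.52 − 3.43 = 1.09 m from the right end.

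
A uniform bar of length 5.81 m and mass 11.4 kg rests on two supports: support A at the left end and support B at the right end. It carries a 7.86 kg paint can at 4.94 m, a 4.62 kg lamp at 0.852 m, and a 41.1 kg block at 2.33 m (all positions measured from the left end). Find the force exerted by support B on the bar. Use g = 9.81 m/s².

R_B ≈ 290 N

Take moments about support A.
Beam weight: 11.4 × 9.81 = 111.8 N down at 2.905 m → arm 2.905 m, τ = 111.8 × 2.905 = 324.8 N·m clockwise.
Paint can: 7.86 × 9.81 = 77.11 N down at 4.94 m → arm 4.94 m, τ = 77.11 × 4.94 = 380.9 N·m clockwise.
Lamp: 4.62 × 9.81 = 45.32 N down at 0.852 m → arm 0.852 m, τ = 45.32 × 0.852 = 38.61 N·m clockwise.
Block: 41.1 × 9.81 = 403.2 N down at 2.33 m → arm 2.33 m, τ = 403.2 × 2.33 = 939.5 N·m clockwise.
Net load moment about support A = 1684 N·m clockwise.
Reaction R at support B is upward at 5.81 m, arm 5.81 m → moment R × 5.81 counterclockwise.
Setting net torque to zero: R × 5.81 = 1684 → R = 290 N.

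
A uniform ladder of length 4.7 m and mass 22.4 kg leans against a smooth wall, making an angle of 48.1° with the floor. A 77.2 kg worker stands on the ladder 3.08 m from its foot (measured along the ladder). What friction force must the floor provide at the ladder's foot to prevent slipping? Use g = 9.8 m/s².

f ≈ 543 N

Sum moments about the foot of the ladder (the floor normal and friction both act there and drop out).
Ladder weight 22.4×9.8 = 219.5 N acts at 2.35 m along the ladder; its horizontal arm is 2.35·cos48.1° = 1.569 m → τ = 344.4 N·m clockwise.
Worker: 77.2×9.8 = 756.6 N at 3.08 m → arm 2.057 m → τ = 1556 N·m clockwise.
Wall normal N acts horizontally at the top; its moment arm is the height L sinθ = 4.7·sin48.1° = 3.498 m, counterclockwise.
For rotational equilibrium, N × 3.498 = 1900, so N = 543 N.
ΣFx = 0: friction at the foot balances the wall's push, so f = N_wall = 543 N.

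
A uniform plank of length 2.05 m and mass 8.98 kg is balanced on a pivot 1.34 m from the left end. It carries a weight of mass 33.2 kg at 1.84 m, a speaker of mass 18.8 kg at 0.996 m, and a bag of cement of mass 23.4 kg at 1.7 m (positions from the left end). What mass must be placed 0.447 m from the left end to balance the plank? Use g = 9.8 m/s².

m ≈ 17.6 kg

Sum moments about the pivot (at 1.34 m from the left end) (the support reaction has zero arm there).
Beam weight: 8.98 × 9.8 = 88 N down at 1.025 m → arm 0.315 m, τ = 88 × 0.315 = 27.72 N·m counterclockwise.
Weight: 33.2 × 9.8 = 325.4 N down at 1.84 m → arm 0.5 m, τ = 325.4 × 0.5 = 162.7 N·m clockwise.
Speaker: 18.8 × 9.8 = 184.2 N down at 0.996 m → arm 0.344 m, τ = 184.2 × 0.344 = 63.36 N·m counterclockwise.
Bag of cement: 23.4 × 9.8 = 229.3 N down at 1.7 m → arm 0.36 m, τ = 229.3 × 0.36 = 82.55 N·m clockwise.
Net moment of known loads = 154.2 N·m clockwise.
An unknown mass m at 0.447 m has arm 0.893 m; its moment is m·g·0.893 counterclockwise.
Στ = 0 ⇒ m × 9.8 × 0.893 = 154.2 ⇒ m = 154.2 / (9.8 × 0.893) = 17.6 kg.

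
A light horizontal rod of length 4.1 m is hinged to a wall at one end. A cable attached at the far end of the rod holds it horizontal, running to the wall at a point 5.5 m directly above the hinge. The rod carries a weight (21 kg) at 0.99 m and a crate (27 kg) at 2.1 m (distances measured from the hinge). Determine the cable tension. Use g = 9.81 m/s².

Taking torques about the hinge:
Weight: 21 × 9.81 = 206 N down at 0.99 m → arm 0.99 m, τ = 206 × 0.99 = 203.9 N·m clockwise.
Crate: 27 × 9.81 = 264.9 N down at 2.1 m → arm 2.1 m, τ = 264.9 × 2.1 = 556.3 N·m clockwise.
Total clockwise load moment = 760.2 N·m.
The cable tension T acts at 4.1 m; only its component perpendicular to the rod, T sinθ, produces torque. sinθ = h/√(h²+d²) = 5.5/√(5.5²+4.1²) = 0.8017.
Στ = 0 ⇒ T × 4.1 × 0.8017 = 760.2 ⇒ T = 760.2 / 3.287 = 231 N.

T ≈ 231 N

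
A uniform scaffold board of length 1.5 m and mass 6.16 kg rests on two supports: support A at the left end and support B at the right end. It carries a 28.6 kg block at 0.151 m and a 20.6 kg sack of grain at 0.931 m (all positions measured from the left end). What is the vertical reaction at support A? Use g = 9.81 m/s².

R_A ≈ 359 N

Taking torques about support B:
Beam weight: 6.16 × 9.81 = 60.43 N down at 0.75 m → arm 0.75 m, τ = 60.43 × 0.75 = 45.32 N·m counterclockwise.
Block: 28.6 × 9.81 = 280.6 N down at 0.151 m → arm 1.349 m, τ = 280.6 × 1.349 = 378.5 N·m counterclockwise.
Sack of grain: 20.6 × 9.81 = 202.1 N down at 0.931 m → arm 0.569 m, τ = 202.1 × 0.569 = 115 N·m counterclockwise.
Net load moment about support B = 538.8 N·m counterclockwise.
Reaction R at support A is upward at 0 m, arm 1.5 m → moment R × 1.5 clockwise.
For rotational equilibrium, R × 1.5 = 538.8, so R = 359 N.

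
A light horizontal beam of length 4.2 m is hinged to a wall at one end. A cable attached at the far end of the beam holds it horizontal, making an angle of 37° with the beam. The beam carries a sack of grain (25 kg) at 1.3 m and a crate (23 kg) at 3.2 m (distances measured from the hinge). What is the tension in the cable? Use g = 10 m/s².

Sum moments about the hinge (the unknown hinge reaction has zero arm there).
Sack of grain: 25 × 10 = 250 N down at 1.3 m → arm 1.3 m, τ = 250 × 1.3 = 325 N·m clockwise.
Crate: 23 × 10 = 230 N down at 3.2 m → arm 3.2 m, τ = 230 × 3.2 = 736 N·m clockwise.
Total clockwise load moment = 1061 N·m.
The cable tension T acts at 4.2 m; only its component perpendicular to the beam, T sinθ, produces torque. sin 37° = 0.6018.
Setting net torque to zero: T × 4.2 × 0.6018 = 1061 → T = 1061 / 2.528 = 420 N.

T ≈ 420 N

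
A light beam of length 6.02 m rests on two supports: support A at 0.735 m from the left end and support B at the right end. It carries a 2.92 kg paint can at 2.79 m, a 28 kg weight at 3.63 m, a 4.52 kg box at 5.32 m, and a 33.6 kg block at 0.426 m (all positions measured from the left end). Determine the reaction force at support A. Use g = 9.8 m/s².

R_A ≈ 496 N

Choose support B as the axis so its reaction then has zero moment arm.
Paint can: 2.92 × 9.8 = 28.62 N down at 2.79 m → arm 3.23 m, τ = 28.62 × 3.23 = 92.44 N·m counterclockwise.
Weight: 28 × 9.8 = 274.4 N down at 3.63 m → arm 2.39 m, τ = 274.4 × 2.39 = 655.8 N·m counterclockwise.
Box: 4.52 × 9.8 = 44.3 N down at 5.32 m → arm 0.7 m, τ = 44.3 × 0.7 = 31.01 N·m counterclockwise.
Block: 33.6 × 9.8 = 329.3 N down at 0.426 m → arm 5.594 m, τ = 329.3 × 5.594 = 1842 N·m counterclockwise.
Net load moment about support B = 2621 N·m counterclockwise.
Reaction R at support A is upward at 0.735 m, arm 5.285 m → moment R × 5.285 clockwise.
Balancing moments: R × 5.285 = 2621, giving R = 496 N.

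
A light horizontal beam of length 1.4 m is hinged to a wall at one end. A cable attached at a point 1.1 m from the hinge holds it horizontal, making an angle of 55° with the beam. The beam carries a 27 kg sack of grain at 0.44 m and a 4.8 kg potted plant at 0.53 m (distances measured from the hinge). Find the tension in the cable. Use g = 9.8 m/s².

Choose the hinge as the axis so the unknown hinge reaction has zero arm there.
Sack of grain: 27 × 9.8 = 264.6 N down at 0.44 m → arm 0.44 m, τ = 264.6 × 0.44 = 116.4 N·m clockwise.
Potted plant: 4.8 × 9.8 = 47.04 N down at 0.53 m → arm 0.53 m, τ = 47.04 × 0.53 = 24.93 N·m clockwise.
Total clockwise load moment = 141.3 N·m.
The cable tension T acts at 1.1 m; only its component perpendicular to the beam, T sinθ, produces torque. sin 55° = 0.8192.
Balancing moments: T × 1.1 × 0.8192 = 141.3, giving T = 141.3 / 0.9011 = 157 N.

T ≈ 157 N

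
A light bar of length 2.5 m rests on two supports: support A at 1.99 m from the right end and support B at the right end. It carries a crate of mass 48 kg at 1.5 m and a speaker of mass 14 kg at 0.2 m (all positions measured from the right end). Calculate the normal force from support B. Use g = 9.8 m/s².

Sum moments about support A (its reaction then has zero moment arm).
Crate: 48 × 9.8 = 470.4 N down at 1.5 m → arm 0.49 m, τ = 470.4 × 0.49 = 230.5 N·m clockwise.
Speaker: 14 × 9.8 = 137.2 N down at 0.2 m → arm 1.79 m, τ = 137.2 × 1.79 = 245.6 N·m clockwise.
Net load moment about support A = 476.1 N·m clockwise.
Reaction R at support B is upward at 0 m, arm 1.99 m → moment R × 1.99 counterclockwise.
Στ = 0 ⇒ R × 1.99 = 476.1 ⇒ R = 239 N.

R_B ≈ 239 N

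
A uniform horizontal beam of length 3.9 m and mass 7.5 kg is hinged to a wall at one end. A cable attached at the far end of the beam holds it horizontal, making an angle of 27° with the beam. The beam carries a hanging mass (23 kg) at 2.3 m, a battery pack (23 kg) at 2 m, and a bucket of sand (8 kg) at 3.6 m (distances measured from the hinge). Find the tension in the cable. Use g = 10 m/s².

Choose the hinge as the axis so the unknown hinge reaction has zero arm there.
Beam weight: 7.5 × 10 = 75 N down at 1.95 m → arm 1.95 m, τ = 75 × 1.95 = 146.2 N·m clockwise.
Hanging mass: 23 × 10 = 230 N down at 2.3 m → arm 2.3 m, τ = 230 × 2.3 = 529 N·m clockwise.
Battery pack: 23 × 10 = 230 N down at 2 m → arm 2 m, τ = 230 × 2 = 460 N·m clockwise.
Bucket of sand: 8 × 10 = 80 N down at 3.6 m → arm 3.6 m, τ = 80 × 3.6 = 288 N·m clockwise.
Total clockwise load moment = 1423 N·m.
The cable tension T acts at 3.9 m; only its component perpendicular to the beam, T sinθ, produces torque. sin 27° = 0.454.
Balancing moments: T × 3.9 × 0.454 = 1423, giving T = 1423 / 1.771 = 804 N.

T ≈ 804 N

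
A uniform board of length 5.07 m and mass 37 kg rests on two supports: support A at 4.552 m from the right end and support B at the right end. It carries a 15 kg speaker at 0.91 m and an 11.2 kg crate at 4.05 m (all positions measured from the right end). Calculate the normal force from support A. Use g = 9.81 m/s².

R_A ≈ 329 N

Taking torques about support B:
Beam weight: 37 × 9.81 = 363 N down at 2.535 m → arm 2.535 m, τ = 363 × 2.535 = 920.2 N·m counterclockwise.
Speaker: 15 × 9.81 = 147.2 N down at 0.91 m → arm 0.91 m, τ = 147.2 × 0.91 = 134 N·m counterclockwise.
Crate: 11.2 × 9.81 = 109.9 N down at 4.05 m → arm 4.05 m, τ = 109.9 × 4.05 = 445.1 N·m counterclockwise.
Net load moment about support B = 1499 N·m counterclockwise.
Reaction R at support A is upward at 4.552 m, arm 4.552 m → moment R × 4.552 clockwise.
For rotational equilibrium, R × 4.552 = 1499, so R = 329 N.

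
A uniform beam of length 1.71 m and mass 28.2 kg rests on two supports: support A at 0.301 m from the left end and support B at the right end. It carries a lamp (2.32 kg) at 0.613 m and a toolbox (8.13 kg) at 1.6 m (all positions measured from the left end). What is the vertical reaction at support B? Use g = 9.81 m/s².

R_B ≈ 187 N

Choose support A as the axis so its reaction then has zero moment arm.
Beam weight: 28.2 × 9.81 = 276.6 N down at 0.855 m → arm 0.554 m, τ = 276.6 × 0.554 = 153.2 N·m clockwise.
Lamp: 2.32 × 9.81 = 22.76 N down at 0.613 m → arm 0.312 m, τ = 22.76 × 0.312 = 7.101 N·m clockwise.
Toolbox: 8.13 × 9.81 = 79.76 N down at 1.6 m → arm 1.299 m, τ = 79.76 × 1.299 = 103.6 N·m clockwise.
Net load moment about support A = 263.9 N·m clockwise.
Reaction R at support B is upward at 1.71 m, arm 1.409 m → moment R × 1.409 counterclockwise.
Setting net torque to zero: R × 1.409 = 263.9 → R = 187 N.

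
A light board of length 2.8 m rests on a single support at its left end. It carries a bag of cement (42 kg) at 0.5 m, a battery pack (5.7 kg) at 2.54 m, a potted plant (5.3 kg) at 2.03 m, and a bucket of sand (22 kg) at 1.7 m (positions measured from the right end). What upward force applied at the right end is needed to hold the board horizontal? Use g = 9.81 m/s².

Taking torques about the left end:
Bag of cement: 42 × 9.81 = 412 N down at 0.5 m → arm 2.3 m, τ = 412 × 2.3 = 947.6 N·m clockwise.
Battery pack: 5.7 × 9.81 = 55.92 N down at 2.54 m → arm 0.26 m, τ = 55.92 × 0.26 = 14.54 N·m clockwise.
Potted plant: 5.3 × 9.81 = 51.99 N down at 2.03 m → arm 0.77 m, τ = 51.99 × 0.77 = 40.03 N·m clockwise.
Bucket of sand: 22 × 9.81 = 215.8 N down at 1.7 m → arm 1.1 m, τ = 215.8 × 1.1 = 237.4 N·m clockwise.
Net moment of the loads = 1240 N·m clockwise.
The upward force F acts at the right end, arm 2.8 m, giving F × 2.8 counterclockwise.
For rotational equilibrium, F × 2.8 = 1240, so F = 1240 / 2.8 = 443 N.

F ≈ 443 N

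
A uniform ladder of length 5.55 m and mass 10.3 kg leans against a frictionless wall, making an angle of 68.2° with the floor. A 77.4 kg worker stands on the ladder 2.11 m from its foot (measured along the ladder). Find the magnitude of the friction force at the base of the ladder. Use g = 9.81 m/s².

f ≈ 136 N

Take moments about the foot of the ladder.
Ladder weight 10.3×9.81 = 101 N acts at 2.775 m along the ladder; its horizontal arm is 2.775·cos68.2° = 1.031 m → τ = 104.1 N·m clockwise.
Worker: 77.4×9.81 = 759.3 N at 2.11 m → arm 0.7836 m → τ = 595 N·m clockwise.
Wall normal N acts horizontally at the top; its moment arm is the height L sinθ = 5.55·sin68.2° = 5.153 m, counterclockwise.
For rotational equilibrium, N × 5.153 = 699.1, so N = 136 N.
ΣFx = 0: friction at the foot balances the wall's push, so f = N_wall = 136 N.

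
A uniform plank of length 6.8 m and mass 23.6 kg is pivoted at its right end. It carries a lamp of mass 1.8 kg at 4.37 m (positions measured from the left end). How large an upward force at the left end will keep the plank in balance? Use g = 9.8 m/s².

F ≈ 122 N

Take moments about the right end.
Beam weight: 23.6 × 9.8 = 231.3 N down at 3.4 m → arm 3.4 m, τ = 231.3 × 3.4 = 786.4 N·m counterclockwise.
Lamp: 1.8 × 9.8 = 17.64 N down at 4.37 m → arm 2.43 m, τ = 17.64 × 2.43 = 42.87 N·m counterclockwise.
Net moment of the loads = 829.3 N·m counterclockwise.
The upward force F acts at the left end, arm 6.8 m, giving F × 6.8 clockwise.
Setting net torque to zero: F × 6.8 = 829.3 → F = 829.3 / 6.8 = 122 N.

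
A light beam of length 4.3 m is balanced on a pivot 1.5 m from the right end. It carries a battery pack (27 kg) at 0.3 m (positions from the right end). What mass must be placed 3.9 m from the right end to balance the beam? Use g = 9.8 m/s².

Choose the pivot (at 1.5 m from the right end) as the axis so the support reaction has zero arm there.
Battery pack: 27 × 9.8 = 264.6 N down at 0.3 m → arm 1.2 m, τ = 264.6 × 1.2 = 317.5 N·m clockwise.
Net moment of known loads = 317.5 N·m clockwise.
An unknown mass m at 3.9 m has arm 2.4 m; its moment is m·g·2.4 counterclockwise.
For rotational equilibrium, m × 9.8 × 2.4 = 317.5, so m = 317.5 / (9.8 × 2.4) = 13.5 kg.

m ≈ 13.5 kg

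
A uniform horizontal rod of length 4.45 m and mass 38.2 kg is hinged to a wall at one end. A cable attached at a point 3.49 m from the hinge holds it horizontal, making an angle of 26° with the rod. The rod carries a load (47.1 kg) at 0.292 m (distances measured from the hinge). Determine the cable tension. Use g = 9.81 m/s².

Take moments about the hinge.
Beam weight: 38.2 × 9.81 = 374.7 N down at 2.225 m → arm 2.225 m, τ = 374.7 × 2.225 = 833.7 N·m clockwise.
Load: 47.1 × 9.81 = 462.1 N down at 0.292 m → arm 0.292 m, τ = 462.1 × 0.292 = 134.9 N·m clockwise.
Total clockwise load moment = 968.6 N·m.
The cable tension T acts at 3.49 m; only its component perpendicular to the rod, T sinθ, produces torque. sin 26° = 0.4384.
Στ = 0 ⇒ T × 3.49 × 0.4384 = 968.6 ⇒ T = 968.6 / 1.53 = 633 N.

T ≈ 633 N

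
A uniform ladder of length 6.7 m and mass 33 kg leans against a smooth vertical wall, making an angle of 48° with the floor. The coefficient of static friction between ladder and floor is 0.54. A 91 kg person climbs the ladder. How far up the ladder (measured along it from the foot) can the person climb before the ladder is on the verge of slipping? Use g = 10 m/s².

d ≈ 4.26 m

Sum moments about the foot of the ladder (the floor normal and friction both act there and drop out).
Ladder weight 33×10 = 330 N acts at 3.35 m along the ladder; its horizontal arm is 3.35·cos48° = 2.242 m → τ = 739.9 N·m clockwise.
Person weight 91×10 = 910 N at distance d → arm d·cos48° → τ = 910·d·0.6691 clockwise.
Wall normal N at the top has arm L sinθ = 4.979 m counterclockwise, so Στ = 0 gives N·4.979 = 739.9 + 608.9·d.
ΣFy = 0 ⇒ N_floor = 1240 N, so the maximum friction is μ_s·N_floor = 0.54×1240 = 669.6 N. ΣFx = 0 ⇒ N_wall = f, so at the slipping point N = 669.6 N.
Substituting: 669.6×4.979 = 739.9 + 608.9·d ⇒ d = (3334 − 739.9) / 608.9 = 4.26 m.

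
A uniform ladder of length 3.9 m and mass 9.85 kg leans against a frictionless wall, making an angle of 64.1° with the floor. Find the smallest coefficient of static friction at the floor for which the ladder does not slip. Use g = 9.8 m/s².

About the foot of the ladder:
Ladder weight 9.85×9.8 = 96.53 N acts at 1.95 m along the ladder; its horizontal arm is 1.95·cos64.1° = 0.8518 m → τ = 82.22 N·m clockwise.
Wall normal N acts horizontally at the top; its moment arm is the height L sinθ = 3.9·sin64.1° = 3.508 m, counterclockwise.
Setting net torque to zero: N × 3.508 = 82.22 → N = 23.44 N.
ΣFx = 0 ⇒ f = N_wall = 23.44 N. ΣFy = 0 ⇒ N_floor = 96.53 N.
μ_min = f / N_floor = 23.44 / 96.53 = 0.243.

μ_min ≈ 0.243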